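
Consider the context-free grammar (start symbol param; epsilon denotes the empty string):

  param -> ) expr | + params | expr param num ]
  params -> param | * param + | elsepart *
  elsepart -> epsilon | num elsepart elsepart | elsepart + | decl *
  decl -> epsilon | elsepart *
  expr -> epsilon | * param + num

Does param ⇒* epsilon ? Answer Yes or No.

No

Nullable nonterminals: decl, elsepart, expr.
No production of param has an RHS whose symbols are all nullable, so param is not nullable.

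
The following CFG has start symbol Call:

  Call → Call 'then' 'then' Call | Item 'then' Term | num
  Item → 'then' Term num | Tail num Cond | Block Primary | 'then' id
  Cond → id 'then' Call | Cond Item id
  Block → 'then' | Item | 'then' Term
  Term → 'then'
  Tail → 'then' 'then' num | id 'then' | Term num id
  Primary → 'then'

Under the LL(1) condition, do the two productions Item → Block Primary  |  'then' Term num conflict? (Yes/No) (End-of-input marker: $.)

FIRST(Block Primary) = { 'then', id } and FIRST('then' Term num) = { 'then' }.
Both contain 'then', so the two alternatives are not disjoint — LL(1) conflict.

Yes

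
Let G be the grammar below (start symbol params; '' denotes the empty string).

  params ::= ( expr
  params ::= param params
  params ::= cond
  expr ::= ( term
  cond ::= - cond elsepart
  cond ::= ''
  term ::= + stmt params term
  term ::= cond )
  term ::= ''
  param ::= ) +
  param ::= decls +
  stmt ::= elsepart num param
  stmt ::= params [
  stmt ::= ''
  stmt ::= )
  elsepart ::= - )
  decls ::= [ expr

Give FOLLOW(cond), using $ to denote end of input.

{ $, ), +, -, [ }

In params ::= cond: cond is at the end, add FOLLOW(params) = { $, ), +, -, [ }.
In cond ::= - cond elsepart: add FIRST(elsepart) = { - }.
In term ::= cond ): add FIRST()) = { ) }.
Union: FOLLOW(cond) = { $, ), +, -, [ }.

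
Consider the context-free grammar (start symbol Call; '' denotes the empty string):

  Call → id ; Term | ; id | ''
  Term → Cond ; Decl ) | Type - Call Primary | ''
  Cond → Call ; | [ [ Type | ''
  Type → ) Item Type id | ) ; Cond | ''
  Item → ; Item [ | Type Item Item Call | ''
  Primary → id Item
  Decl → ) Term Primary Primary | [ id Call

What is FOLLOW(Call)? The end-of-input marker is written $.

Call is the start symbol, so $ ∈ FOLLOW(Call).
In Term → Type - Call Primary: add FIRST(Primary) = { id }.
In Cond → Call ;: add FIRST(;) = { ; }.
In Item → Type Item Item Call: Call is at the end, add FOLLOW(Item) = { $, ), ;, [, id }.
In Decl → [ id Call: Call is at the end, add FOLLOW(Decl) = { ) }.
Union: FOLLOW(Call) = { $, ), ;, [, id }.

{ $, ), ;, [, id }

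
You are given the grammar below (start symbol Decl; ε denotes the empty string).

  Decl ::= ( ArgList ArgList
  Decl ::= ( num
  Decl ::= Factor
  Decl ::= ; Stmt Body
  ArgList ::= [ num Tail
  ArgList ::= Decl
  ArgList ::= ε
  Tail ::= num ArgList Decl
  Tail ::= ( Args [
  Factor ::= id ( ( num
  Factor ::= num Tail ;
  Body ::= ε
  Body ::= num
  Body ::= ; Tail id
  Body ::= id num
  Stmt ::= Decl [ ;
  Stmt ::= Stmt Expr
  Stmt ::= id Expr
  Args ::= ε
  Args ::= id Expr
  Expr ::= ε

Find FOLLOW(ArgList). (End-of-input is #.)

{ #, (, ;, [, id, num }

In Decl ::= ( ArgList ArgList: add FIRST(ArgList)\{ε} = { (, ;, [, id, num }.
  Since ArgList is nullable, also add FOLLOW(Decl) = { #, (, ;, [, id, num }.
In Decl ::= ( ArgList ArgList: ArgList is at the end, add FOLLOW(Decl) = { #, (, ;, [, id, num }.
In Tail ::= num ArgList Decl: add FIRST(Decl) = { (, ;, id, num }.
Union: FOLLOW(ArgList) = { #, (, ;, [, id, num }.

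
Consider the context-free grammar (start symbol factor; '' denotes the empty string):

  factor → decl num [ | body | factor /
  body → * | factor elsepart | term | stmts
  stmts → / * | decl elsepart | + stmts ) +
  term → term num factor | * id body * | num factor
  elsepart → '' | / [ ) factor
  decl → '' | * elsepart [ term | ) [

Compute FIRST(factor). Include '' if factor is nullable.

{ ), *, +, /, num, '' }

From factor → decl num [: decl nullable, take FIRST(decl) ∪ {num} = { ), *, num }.
From factor → body: add FIRST(body) = { ), *, +, /, num, '' } (including '' since body is nullable).
From factor → factor /: factor nullable, take FIRST(factor) ∪ {/} = { ), *, +, /, num }.
Union: FIRST(factor) = { ), *, +, /, num, '' }.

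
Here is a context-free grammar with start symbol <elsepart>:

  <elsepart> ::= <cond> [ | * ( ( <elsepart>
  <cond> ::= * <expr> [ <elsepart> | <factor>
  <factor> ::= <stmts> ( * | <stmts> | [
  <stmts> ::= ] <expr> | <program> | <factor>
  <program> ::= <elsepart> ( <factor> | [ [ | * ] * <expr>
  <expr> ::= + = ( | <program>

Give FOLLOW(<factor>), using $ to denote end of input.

{ (, [ }

In <cond> ::= <factor>: <factor> is at the end, add FOLLOW(<cond>) = { [ }.
In <stmts> ::= <factor>: <factor> is at the end, add FOLLOW(<stmts>) = { (, [ }.
In <program> ::= <elsepart> ( <factor>: <factor> is at the end, add FOLLOW(<program>) = { (, [ }.
Union: FOLLOW(<factor>) = { (, [ }.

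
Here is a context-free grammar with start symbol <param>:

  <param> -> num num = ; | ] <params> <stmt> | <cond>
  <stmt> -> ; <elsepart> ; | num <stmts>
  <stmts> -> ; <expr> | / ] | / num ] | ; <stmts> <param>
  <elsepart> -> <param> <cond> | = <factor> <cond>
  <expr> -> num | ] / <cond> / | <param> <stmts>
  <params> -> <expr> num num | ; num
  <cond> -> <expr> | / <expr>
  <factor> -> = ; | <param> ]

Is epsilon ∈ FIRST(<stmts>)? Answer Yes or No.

No nonterminal in this grammar is nullable.
No production of <stmts> has an RHS whose symbols are all nullable, so <stmts> is not nullable.

No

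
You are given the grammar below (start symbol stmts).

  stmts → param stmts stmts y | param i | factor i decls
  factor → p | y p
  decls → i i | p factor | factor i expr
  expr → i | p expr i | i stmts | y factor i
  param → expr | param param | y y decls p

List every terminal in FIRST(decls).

decls → i i contributes {i}.
decls → p factor contributes {p}.
From decls → factor i expr: add FIRST(factor) = { p, y }.
Union: FIRST(decls) = { i, p, y }.

{ i, p, y }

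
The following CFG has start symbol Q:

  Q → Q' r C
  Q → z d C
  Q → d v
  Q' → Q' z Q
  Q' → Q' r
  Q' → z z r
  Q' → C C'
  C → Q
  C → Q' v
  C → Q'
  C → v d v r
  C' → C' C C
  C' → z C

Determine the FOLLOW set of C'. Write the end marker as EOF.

In Q' → C C': C' is at the end, add FOLLOW(Q') = { EOF, d, r, v, z }.
In C' → C' C C: add FIRST(C C) = { d, v, z }.
Union: FOLLOW(C') = { EOF, d, r, v, z }.

{ EOF, d, r, v, z }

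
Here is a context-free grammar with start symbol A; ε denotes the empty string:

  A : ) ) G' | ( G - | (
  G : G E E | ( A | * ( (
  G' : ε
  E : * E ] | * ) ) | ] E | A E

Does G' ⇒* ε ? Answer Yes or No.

G' has an ε-production, so G' ⇒ ε.

Yes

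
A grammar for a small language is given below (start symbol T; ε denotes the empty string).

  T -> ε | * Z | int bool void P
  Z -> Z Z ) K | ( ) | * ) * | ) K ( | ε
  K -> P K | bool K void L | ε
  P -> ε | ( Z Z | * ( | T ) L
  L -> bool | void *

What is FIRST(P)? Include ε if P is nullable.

P -> ε contributes ε.
P -> ( Z Z contributes {(}.
P -> * ( contributes {*}.
From P -> T ) L: T nullable, take FIRST(T) ∪ {)} = { ), *, int }.
Union: FIRST(P) = { (, ), *, int, ε }.

{ (, ), *, int, ε }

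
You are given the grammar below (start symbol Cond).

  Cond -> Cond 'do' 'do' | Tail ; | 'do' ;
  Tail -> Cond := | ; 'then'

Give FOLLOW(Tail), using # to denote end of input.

{ ; }

In Cond -> Tail ;: add FIRST(;) = { ; }.
Union: FOLLOW(Tail) = { ; }.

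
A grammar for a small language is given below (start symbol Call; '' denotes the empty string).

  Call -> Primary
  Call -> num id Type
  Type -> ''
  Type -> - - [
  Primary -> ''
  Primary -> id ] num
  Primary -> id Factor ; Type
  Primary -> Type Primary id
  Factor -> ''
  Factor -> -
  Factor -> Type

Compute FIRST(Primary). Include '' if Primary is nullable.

{ -, id, '' }

Primary -> '' contributes ''.
Primary -> id ] num contributes {id}.
Primary -> id Factor ; Type contributes {id}.
From Primary -> Type Primary id: Type, Primary nullable, take FIRST(Type) ∪ FIRST(Primary) ∪ {id} = { -, id }.
Union: FIRST(Primary) = { -, id, '' }.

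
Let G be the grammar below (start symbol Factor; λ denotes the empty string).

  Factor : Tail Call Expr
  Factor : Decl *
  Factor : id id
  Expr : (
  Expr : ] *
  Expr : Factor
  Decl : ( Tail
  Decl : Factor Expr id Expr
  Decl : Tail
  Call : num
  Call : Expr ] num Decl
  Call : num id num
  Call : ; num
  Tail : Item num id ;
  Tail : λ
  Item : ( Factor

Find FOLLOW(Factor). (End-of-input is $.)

Factor is the start symbol, so $ ∈ FOLLOW(Factor).
In Expr : Factor: Factor is at the end, add FOLLOW(Expr) = { $, (, *, ;, ], id, num }.
In Decl : Factor Expr id Expr: add FIRST(Expr id Expr) = { (, *, ;, ], id, num }.
In Item : ( Factor: Factor is at the end, add FOLLOW(Item) = { num }.
Union: FOLLOW(Factor) = { $, (, *, ;, ], id, num }.

{ $, (, *, ;, ], id, num }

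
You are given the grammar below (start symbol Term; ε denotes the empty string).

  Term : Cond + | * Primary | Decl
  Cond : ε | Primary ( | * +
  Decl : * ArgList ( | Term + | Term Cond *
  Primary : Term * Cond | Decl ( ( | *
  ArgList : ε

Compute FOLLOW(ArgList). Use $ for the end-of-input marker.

{ ( }

In Decl : * ArgList (: add FIRST(() = { ( }.
Union: FOLLOW(ArgList) = { ( }.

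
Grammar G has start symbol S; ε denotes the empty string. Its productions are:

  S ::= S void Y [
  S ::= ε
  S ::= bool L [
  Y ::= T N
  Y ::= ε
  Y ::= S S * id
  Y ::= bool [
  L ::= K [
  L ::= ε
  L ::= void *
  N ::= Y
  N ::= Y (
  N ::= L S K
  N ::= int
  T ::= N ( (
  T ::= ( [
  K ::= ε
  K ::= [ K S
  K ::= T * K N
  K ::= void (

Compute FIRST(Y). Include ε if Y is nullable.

{ (, *, [, bool, int, void, ε }

From Y ::= T N: add FIRST(T) = { (, *, [, bool, int, void }.
Y ::= ε contributes ε.
From Y ::= S S * id: S, S nullable, take FIRST(S) ∪ FIRST(S) ∪ {*} = { *, bool, void }.
Y ::= bool [ contributes {bool}.
Union: FIRST(Y) = { (, *, [, bool, int, void, ε }.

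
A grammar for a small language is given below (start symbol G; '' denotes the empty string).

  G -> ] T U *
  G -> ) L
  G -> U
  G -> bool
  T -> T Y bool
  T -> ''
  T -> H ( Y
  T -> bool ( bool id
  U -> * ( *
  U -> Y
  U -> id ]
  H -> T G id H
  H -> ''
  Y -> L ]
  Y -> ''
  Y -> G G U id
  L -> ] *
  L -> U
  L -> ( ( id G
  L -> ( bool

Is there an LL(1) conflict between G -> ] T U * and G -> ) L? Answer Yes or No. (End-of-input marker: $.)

FIRST(] T U *) = { ] } and FIRST() L) = { ) }.
The FIRST sets are disjoint and neither alternative is nullable — no conflict.

No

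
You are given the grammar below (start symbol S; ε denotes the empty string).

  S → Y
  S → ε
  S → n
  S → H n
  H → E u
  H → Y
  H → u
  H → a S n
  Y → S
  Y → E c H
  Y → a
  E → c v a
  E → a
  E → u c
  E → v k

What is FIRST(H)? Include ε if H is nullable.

{ a, c, n, u, v, ε }

From H → E u: add FIRST(E) = { a, c, u, v }.
From H → Y: add FIRST(Y) = { a, c, n, u, v, ε } (including ε since Y is nullable).
H → u contributes {u}.
H → a S n contributes {a}.
Union: FIRST(H) = { a, c, n, u, v, ε }.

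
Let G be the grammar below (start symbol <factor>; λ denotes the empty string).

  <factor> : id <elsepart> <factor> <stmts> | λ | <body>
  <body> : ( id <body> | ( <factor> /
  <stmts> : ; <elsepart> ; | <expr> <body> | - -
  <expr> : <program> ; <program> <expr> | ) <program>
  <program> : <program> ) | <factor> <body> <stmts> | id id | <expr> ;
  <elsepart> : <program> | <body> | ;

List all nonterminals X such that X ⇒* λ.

{ <factor> }

Directly nullable (have an λ-production): <factor>.
No other nonterminal has a production whose RHS symbols are all nullable.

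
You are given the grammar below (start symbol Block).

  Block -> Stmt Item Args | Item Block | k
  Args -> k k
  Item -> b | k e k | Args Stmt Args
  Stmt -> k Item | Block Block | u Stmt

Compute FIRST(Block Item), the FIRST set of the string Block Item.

{ b, k, u }

Add FIRST(Block) = { b, k, u }; Block is not nullable, stop.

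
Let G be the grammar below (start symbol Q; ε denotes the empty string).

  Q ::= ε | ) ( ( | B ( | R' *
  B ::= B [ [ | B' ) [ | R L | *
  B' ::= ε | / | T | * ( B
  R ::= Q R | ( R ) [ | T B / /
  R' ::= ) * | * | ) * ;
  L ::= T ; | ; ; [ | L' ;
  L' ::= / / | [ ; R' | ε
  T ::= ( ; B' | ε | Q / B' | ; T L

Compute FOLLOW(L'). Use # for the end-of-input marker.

In L ::= L' ;: add FIRST(;) = { ; }.
Union: FOLLOW(L') = { ; }.

{ ; }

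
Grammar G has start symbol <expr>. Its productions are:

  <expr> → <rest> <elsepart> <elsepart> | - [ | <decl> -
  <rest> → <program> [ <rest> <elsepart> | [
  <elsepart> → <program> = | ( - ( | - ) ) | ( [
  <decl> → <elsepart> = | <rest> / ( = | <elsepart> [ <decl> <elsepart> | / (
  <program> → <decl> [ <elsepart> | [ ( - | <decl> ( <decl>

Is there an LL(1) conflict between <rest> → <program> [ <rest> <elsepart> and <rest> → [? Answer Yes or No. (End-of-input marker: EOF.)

FIRST(<program> [ <rest> <elsepart>) = { (, -, /, [ } and FIRST([) = { [ }.
Both contain [, so the two alternatives are not disjoint — LL(1) conflict.

Yes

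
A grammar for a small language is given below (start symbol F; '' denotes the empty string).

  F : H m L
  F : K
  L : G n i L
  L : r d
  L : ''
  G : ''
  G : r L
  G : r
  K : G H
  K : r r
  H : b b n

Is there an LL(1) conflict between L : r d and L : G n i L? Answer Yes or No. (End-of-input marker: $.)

Yes

FIRST(r d) = { r } and FIRST(G n i L) = { n, r }.
Both contain r, so the two alternatives are not disjoint — LL(1) conflict.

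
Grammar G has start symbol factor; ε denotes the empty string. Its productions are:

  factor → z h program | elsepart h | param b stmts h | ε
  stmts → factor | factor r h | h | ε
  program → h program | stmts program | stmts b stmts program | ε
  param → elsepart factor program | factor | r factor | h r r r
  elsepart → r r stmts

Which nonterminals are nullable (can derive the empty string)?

{ factor, param, program, stmts }

Directly nullable (have an ε-production): factor, stmts, program.
param → factor with every symbol nullable, so param is nullable.
No other nonterminal has a production whose RHS symbols are all nullable.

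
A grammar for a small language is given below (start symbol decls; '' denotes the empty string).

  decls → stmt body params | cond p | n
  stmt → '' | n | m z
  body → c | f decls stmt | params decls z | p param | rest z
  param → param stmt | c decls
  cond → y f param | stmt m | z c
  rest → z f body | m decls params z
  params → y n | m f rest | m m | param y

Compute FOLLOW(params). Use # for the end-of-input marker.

{ #, c, f, m, n, p, y, z }

In decls → stmt body params: params is at the end, add FOLLOW(decls) = { #, c, f, m, n, p, y, z }.
In body → params decls z: add FIRST(decls z) = { c, f, m, n, p, y, z }.
In rest → m decls params z: add FIRST(z) = { z }.
Union: FOLLOW(params) = { #, c, f, m, n, p, y, z }.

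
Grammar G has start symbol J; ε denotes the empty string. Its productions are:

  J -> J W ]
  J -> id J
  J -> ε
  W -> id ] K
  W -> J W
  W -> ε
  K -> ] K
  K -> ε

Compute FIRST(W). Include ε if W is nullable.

{ ], id, ε }

W -> id ] K contributes {id}.
From W -> J W: J, W nullable, take FIRST(J) ∪ FIRST(W) = { ], id }; also ε since the whole RHS is nullable.
W -> ε contributes ε.
Union: FIRST(W) = { ], id, ε }.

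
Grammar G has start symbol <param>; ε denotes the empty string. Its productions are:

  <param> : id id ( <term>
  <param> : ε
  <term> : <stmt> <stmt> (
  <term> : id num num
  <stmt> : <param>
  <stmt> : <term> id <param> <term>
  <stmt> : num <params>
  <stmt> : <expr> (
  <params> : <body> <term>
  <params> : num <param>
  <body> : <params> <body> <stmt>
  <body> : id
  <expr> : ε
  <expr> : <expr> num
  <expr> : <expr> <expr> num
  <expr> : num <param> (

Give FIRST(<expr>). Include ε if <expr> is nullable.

<expr> : ε contributes ε.
From <expr> : <expr> num: <expr> nullable, take FIRST(<expr>) ∪ {num} = { num }.
From <expr> : <expr> <expr> num: <expr>, <expr> nullable, take FIRST(<expr>) ∪ FIRST(<expr>) ∪ {num} = { num }.
<expr> : num <param> ( contributes {num}.
Union: FIRST(<expr>) = { num, ε }.

{ num, ε }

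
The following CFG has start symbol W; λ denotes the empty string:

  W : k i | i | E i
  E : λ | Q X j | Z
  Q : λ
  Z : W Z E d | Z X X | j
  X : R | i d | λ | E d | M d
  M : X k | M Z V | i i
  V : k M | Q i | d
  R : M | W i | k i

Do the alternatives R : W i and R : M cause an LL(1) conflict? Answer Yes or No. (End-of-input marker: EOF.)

Yes

FIRST(W i) = { d, i, j, k } and FIRST(M) = { d, i, j, k }.
Both contain d, so the two alternatives are not disjoint — LL(1) conflict.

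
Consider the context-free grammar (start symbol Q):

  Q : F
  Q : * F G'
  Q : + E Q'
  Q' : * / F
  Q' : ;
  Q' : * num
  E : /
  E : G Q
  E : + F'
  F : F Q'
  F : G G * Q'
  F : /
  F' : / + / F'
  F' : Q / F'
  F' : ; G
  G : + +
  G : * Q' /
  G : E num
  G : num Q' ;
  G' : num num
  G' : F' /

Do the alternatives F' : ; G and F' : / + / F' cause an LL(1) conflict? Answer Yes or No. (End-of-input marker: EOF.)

FIRST(; G) = { ; } and FIRST(/ + / F') = { / }.
The FIRST sets are disjoint and neither alternative is nullable — no conflict.

No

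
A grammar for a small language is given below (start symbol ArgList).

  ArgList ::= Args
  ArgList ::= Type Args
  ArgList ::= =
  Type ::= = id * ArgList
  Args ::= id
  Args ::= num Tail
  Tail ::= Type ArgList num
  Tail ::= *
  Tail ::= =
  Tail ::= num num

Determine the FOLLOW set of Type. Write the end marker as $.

{ =, id, num }

In ArgList ::= Type Args: add FIRST(Args) = { id, num }.
In Tail ::= Type ArgList num: add FIRST(ArgList num) = { =, id, num }.
Union: FOLLOW(Type) = { =, id, num }.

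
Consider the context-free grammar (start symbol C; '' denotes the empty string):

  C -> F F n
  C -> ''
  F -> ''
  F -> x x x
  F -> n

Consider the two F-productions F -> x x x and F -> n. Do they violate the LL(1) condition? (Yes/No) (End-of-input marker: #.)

No

FIRST(x x x) = { x } and FIRST(n) = { n }.
The FIRST sets are disjoint and neither alternative is nullable — no conflict.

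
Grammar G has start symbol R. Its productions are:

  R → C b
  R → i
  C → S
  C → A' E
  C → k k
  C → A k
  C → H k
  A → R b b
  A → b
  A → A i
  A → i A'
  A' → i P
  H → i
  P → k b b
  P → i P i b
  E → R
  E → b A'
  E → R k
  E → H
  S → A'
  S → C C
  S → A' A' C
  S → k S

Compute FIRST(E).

{ b, i, k }

From E → R: add FIRST(R) = { b, i, k }.
E → b A' contributes {b}.
From E → R k: add FIRST(R) = { b, i, k }.
From E → H: add FIRST(H) = { i }.
Union: FIRST(E) = { b, i, k }.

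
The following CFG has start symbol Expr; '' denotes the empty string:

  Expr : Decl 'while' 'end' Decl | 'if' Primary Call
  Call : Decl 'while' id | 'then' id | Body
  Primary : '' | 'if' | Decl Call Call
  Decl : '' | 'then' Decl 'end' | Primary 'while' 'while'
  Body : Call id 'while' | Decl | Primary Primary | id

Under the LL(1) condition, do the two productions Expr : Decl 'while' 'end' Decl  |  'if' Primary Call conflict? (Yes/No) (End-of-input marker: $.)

Yes

FIRST(Decl 'while' 'end' Decl) = { 'if', 'then', 'while', id } and FIRST('if' Primary Call) = { 'if' }.
Both contain 'if', so the two alternatives are not disjoint — LL(1) conflict.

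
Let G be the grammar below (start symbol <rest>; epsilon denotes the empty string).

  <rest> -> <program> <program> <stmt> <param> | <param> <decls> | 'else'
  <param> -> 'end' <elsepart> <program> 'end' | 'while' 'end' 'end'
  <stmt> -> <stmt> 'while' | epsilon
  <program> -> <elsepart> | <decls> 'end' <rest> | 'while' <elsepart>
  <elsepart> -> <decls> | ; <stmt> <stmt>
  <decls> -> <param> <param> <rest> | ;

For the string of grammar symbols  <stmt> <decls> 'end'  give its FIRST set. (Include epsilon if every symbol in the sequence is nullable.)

{ 'end', 'while', ; }

Add FIRST(<stmt>)\{epsilon} = { 'while' }; <stmt> is nullable, continue.
Add FIRST(<decls>) = { 'end', 'while', ; }; <decls> is not nullable, stop.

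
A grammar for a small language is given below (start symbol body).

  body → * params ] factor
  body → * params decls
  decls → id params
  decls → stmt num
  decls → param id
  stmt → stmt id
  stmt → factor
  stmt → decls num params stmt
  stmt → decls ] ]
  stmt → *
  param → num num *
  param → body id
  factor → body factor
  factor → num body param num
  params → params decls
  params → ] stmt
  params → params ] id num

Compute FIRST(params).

{ ] }

From params → params decls: add FIRST(params) = { ] }.
params → ] stmt contributes {]}.
From params → params ] id num: add FIRST(params) = { ] }.
Union: FIRST(params) = { ] }.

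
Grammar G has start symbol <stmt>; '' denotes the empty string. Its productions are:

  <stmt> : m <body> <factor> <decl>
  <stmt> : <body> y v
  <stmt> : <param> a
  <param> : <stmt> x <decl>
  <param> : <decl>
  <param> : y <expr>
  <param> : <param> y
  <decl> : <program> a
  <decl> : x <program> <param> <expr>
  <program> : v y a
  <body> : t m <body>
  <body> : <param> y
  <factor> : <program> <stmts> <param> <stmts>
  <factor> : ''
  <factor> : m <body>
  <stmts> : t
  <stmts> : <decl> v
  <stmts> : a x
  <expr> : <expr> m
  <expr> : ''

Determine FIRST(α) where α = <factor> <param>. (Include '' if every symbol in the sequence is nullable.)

Add FIRST(<factor>)\{''} = { m, v }; <factor> is nullable, continue.
Add FIRST(<param>) = { m, t, v, x, y }; <param> is not nullable, stop.

{ m, t, v, x, y }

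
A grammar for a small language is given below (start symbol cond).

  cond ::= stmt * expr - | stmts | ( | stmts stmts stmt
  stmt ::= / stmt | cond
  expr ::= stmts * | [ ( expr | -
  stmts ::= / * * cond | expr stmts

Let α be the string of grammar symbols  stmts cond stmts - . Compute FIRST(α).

{ -, /, [ }

Add FIRST(stmts) = { -, /, [ }; stmts is not nullable, stop.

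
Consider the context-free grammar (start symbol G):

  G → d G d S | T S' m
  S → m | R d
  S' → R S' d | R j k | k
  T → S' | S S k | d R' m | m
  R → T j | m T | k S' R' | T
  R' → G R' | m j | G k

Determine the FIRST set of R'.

{ d, k, m }

From R' → G R': add FIRST(G) = { d, k, m }.
R' → m j contributes {m}.
From R' → G k: add FIRST(G) = { d, k, m }.
Union: FIRST(R') = { d, k, m }.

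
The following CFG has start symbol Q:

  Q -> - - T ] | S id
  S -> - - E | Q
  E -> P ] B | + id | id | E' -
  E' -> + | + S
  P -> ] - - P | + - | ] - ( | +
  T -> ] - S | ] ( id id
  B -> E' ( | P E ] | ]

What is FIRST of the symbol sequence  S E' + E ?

Add FIRST(S) = { - }; S is not nullable, stop.

{ - }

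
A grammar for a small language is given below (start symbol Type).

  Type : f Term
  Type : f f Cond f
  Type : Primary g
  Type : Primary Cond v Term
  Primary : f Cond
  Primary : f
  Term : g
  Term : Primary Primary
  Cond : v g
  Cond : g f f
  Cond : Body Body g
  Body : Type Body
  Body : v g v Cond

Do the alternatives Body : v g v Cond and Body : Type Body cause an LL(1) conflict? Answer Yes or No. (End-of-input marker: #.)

FIRST(v g v Cond) = { v } and FIRST(Type Body) = { f }.
The FIRST sets are disjoint and neither alternative is nullable — no conflict.

No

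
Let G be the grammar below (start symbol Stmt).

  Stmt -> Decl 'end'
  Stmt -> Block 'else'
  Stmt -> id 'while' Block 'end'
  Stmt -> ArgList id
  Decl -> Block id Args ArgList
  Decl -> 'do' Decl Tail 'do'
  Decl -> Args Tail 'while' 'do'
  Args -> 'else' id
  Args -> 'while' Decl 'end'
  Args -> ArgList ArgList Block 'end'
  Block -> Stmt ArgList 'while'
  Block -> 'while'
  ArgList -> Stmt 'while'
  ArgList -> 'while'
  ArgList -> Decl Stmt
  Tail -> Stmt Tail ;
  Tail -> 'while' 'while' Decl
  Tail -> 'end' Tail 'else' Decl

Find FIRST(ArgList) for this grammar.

{ 'do', 'else', 'while', id }

From ArgList -> Stmt 'while': add FIRST(Stmt) = { 'do', 'else', 'while', id }.
ArgList -> 'while' contributes {'while'}.
From ArgList -> Decl Stmt: add FIRST(Decl) = { 'do', 'else', 'while', id }.
Union: FIRST(ArgList) = { 'do', 'else', 'while', id }.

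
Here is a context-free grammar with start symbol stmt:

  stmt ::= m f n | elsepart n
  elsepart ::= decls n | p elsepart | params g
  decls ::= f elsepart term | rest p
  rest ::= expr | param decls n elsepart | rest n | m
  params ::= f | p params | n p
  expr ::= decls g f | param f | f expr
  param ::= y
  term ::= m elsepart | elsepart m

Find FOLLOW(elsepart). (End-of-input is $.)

{ f, g, m, n, p, y }

In stmt ::= elsepart n: add FIRST(n) = { n }.
In elsepart ::= p elsepart: elsepart is at the end, add FOLLOW(elsepart) = { f, g, m, n, p, y }.
In decls ::= f elsepart term: add FIRST(term) = { f, m, n, p, y }.
In rest ::= param decls n elsepart: elsepart is at the end, add FOLLOW(rest) = { n, p }.
In term ::= m elsepart: elsepart is at the end, add FOLLOW(term) = { g, n }.
In term ::= elsepart m: add FIRST(m) = { m }.
Union: FOLLOW(elsepart) = { f, g, m, n, p, y }.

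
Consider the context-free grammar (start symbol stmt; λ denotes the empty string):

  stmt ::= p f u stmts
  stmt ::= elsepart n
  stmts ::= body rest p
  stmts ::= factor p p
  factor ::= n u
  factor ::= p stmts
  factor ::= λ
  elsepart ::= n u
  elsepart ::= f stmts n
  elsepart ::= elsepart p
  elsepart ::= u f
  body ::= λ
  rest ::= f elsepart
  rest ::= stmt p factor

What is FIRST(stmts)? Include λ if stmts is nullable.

From stmts ::= body rest p: body nullable, take FIRST(body) ∪ FIRST(rest) = { f, n, p, u }.
From stmts ::= factor p p: factor nullable, take FIRST(factor) ∪ {p} = { n, p }.
Union: FIRST(stmts) = { f, n, p, u }.

{ f, n, p, u }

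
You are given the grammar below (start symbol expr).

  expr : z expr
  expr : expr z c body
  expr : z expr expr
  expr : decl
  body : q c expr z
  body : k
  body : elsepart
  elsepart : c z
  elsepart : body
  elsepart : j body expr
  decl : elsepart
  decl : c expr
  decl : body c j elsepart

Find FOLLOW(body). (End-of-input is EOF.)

{ EOF, c, j, k, q, z }

In expr : expr z c body: body is at the end, add FOLLOW(expr) = { EOF, c, j, k, q, z }.
In elsepart : body: body is at the end, add FOLLOW(elsepart) = { EOF, c, j, k, q, z }.
In elsepart : j body expr: add FIRST(expr) = { c, j, k, q, z }.
In decl : body c j elsepart: add FIRST(c j elsepart) = { c }.
Union: FOLLOW(body) = { EOF, c, j, k, q, z }.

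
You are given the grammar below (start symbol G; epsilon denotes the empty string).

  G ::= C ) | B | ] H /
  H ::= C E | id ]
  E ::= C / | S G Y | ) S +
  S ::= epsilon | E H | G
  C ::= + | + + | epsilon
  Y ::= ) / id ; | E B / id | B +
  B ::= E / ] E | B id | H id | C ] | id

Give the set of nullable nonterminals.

Directly nullable (have an epsilon-production): S, C.
No other nonterminal has a production whose RHS symbols are all nullable.

{ C, S }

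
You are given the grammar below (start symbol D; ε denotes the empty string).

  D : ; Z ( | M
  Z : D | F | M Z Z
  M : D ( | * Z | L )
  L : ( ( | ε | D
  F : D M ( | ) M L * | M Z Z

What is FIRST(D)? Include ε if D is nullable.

D : ; Z ( contributes {;}.
From D : M: add FIRST(M) = { (, ), *, ; }.
Union: FIRST(D) = { (, ), *, ; }.

{ (, ), *, ; }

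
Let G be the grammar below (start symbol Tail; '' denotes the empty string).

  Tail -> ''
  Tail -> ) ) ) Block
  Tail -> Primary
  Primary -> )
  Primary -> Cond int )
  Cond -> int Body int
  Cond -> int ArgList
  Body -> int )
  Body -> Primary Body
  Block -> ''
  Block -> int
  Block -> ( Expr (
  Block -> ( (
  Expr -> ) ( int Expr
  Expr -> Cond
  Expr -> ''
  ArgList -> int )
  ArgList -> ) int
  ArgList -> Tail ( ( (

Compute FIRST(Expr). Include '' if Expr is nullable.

{ ), int, '' }

Expr -> ) ( int Expr contributes {)}.
From Expr -> Cond: add FIRST(Cond) = { int }.
Expr -> '' contributes ''.
Union: FIRST(Expr) = { ), int, '' }.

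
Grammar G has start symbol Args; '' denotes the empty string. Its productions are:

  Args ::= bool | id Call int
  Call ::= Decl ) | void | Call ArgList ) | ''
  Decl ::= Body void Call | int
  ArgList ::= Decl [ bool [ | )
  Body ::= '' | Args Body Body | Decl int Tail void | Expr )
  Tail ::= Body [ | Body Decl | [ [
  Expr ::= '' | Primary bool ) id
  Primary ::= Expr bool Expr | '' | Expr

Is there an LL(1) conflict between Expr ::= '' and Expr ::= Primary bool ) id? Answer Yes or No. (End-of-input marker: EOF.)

Yes

FIRST('') = { '' } and FIRST(Primary bool ) id) = { bool }.
The first alternative is nullable and FOLLOW(Expr) = { ), bool } shares bool with FIRST of the second — conflict.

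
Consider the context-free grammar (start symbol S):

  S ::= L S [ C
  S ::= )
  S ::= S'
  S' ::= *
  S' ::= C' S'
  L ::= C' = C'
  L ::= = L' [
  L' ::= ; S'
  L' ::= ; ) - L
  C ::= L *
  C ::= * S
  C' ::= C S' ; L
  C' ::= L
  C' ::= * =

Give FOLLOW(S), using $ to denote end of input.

{ $, *, =, [ }

S is the start symbol, so $ ∈ FOLLOW(S).
In S ::= L S [ C: add FIRST([ C) = { [ }.
In C ::= * S: S is at the end, add FOLLOW(C) = { $, *, =, [ }.
Union: FOLLOW(S) = { $, *, =, [ }.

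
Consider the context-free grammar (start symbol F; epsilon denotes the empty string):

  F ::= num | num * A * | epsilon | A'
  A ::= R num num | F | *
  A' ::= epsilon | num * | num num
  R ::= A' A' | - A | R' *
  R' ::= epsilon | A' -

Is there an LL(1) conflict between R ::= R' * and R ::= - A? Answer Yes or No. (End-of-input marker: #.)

Yes

FIRST(R' *) = { *, -, num } and FIRST(- A) = { - }.
Both contain -, so the two alternatives are not disjoint — LL(1) conflict.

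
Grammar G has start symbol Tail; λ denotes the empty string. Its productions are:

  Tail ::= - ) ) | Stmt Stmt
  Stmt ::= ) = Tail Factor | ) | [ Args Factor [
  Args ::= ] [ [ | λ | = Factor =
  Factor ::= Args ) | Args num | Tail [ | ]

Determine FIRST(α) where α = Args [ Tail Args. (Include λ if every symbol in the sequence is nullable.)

{ =, [, ] }

Add FIRST(Args)\{λ} = { =, ] }; Args is nullable, continue.
[ is a terminal; add {[} and stop.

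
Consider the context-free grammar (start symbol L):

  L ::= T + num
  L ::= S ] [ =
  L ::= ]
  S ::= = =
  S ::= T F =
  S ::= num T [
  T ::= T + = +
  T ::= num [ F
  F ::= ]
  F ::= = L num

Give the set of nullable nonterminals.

{ } (none)

No nonterminal has an empty production or an RHS whose symbols are all nullable.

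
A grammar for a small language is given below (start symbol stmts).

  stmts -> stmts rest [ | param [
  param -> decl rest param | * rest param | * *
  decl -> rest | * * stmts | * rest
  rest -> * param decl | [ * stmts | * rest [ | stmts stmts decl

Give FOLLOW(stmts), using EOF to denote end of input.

{ EOF, *, [ }

stmts is the start symbol, so EOF ∈ FOLLOW(stmts).
In stmts -> stmts rest [: add FIRST(rest [) = { *, [ }.
In decl -> * * stmts: stmts is at the end, add FOLLOW(decl) = { *, [ }.
In rest -> [ * stmts: stmts is at the end, add FOLLOW(rest) = { *, [ }.
In rest -> stmts stmts decl: add FIRST(stmts decl) = { *, [ }.
In rest -> stmts stmts decl: add FIRST(decl) = { *, [ }.
Union: FOLLOW(stmts) = { EOF, *, [ }.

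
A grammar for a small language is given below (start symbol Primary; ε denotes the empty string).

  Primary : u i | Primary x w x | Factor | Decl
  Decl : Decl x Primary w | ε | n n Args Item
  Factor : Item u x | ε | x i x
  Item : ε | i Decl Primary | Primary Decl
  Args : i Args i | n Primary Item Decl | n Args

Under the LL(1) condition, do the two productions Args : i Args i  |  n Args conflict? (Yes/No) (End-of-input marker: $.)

No

FIRST(i Args i) = { i } and FIRST(n Args) = { n }.
The FIRST sets are disjoint and neither alternative is nullable — no conflict.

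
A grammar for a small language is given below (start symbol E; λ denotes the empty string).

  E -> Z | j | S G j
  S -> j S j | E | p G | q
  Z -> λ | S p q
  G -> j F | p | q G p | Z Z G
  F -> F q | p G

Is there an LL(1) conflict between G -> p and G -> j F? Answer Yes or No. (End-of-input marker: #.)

No

FIRST(p) = { p } and FIRST(j F) = { j }.
The FIRST sets are disjoint and neither alternative is nullable — no conflict.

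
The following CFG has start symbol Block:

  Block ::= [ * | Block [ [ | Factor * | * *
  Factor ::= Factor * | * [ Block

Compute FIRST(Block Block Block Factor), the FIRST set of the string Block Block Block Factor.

Add FIRST(Block) = { *, [ }; Block is not nullable, stop.

{ *, [ }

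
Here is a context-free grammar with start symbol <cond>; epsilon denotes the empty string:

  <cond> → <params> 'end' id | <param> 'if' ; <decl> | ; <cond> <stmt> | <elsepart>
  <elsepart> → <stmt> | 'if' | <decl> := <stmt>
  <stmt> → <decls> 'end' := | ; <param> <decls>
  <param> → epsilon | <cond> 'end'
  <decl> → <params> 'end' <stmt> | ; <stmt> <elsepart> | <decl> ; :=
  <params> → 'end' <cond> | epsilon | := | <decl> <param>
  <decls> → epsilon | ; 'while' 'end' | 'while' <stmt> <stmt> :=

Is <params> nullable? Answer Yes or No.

Yes

<params> has an epsilon-production, so <params> ⇒ epsilon.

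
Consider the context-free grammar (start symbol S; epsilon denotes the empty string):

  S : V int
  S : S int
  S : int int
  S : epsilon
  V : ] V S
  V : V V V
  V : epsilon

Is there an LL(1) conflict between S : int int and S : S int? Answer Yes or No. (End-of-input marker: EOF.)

Yes

FIRST(int int) = { int } and FIRST(S int) = { ], int }.
Both contain int, so the two alternatives are not disjoint — LL(1) conflict.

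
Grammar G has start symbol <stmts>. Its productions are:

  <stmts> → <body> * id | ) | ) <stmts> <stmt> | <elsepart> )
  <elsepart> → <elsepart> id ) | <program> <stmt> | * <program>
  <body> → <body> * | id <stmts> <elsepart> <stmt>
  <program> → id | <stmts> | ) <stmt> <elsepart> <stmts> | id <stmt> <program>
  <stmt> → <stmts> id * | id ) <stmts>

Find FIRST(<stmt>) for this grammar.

From <stmt> → <stmts> id *: add FIRST(<stmts>) = { ), *, id }.
<stmt> → id ) <stmts> contributes {id}.
Union: FIRST(<stmt>) = { ), *, id }.

{ ), *, id }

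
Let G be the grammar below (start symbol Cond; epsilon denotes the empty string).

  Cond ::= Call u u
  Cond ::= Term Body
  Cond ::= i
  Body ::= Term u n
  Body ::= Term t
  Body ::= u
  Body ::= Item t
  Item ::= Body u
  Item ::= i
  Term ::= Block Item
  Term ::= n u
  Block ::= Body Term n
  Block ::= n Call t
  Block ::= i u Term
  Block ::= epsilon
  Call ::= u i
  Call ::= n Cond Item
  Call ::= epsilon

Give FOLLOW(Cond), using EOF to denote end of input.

{ EOF, i, n, u }

Cond is the start symbol, so EOF ∈ FOLLOW(Cond).
In Call ::= n Cond Item: add FIRST(Item) = { i, n, u }.
Union: FOLLOW(Cond) = { EOF, i, n, u }.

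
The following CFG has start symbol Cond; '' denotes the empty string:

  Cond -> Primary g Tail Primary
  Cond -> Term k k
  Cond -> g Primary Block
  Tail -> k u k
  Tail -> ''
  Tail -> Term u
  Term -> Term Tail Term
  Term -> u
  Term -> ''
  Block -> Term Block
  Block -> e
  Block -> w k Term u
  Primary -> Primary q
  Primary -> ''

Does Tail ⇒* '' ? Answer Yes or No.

Tail has an ''-production, so Tail ⇒ ''.

Yes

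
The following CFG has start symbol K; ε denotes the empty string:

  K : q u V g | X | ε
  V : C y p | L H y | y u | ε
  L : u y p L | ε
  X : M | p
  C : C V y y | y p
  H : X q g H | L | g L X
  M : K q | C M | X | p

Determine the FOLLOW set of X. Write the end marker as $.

In K : X: X is at the end, add FOLLOW(K) = { $, q }.
In H : X q g H: add FIRST(q g H) = { q }.
In H : g L X: X is at the end, add FOLLOW(H) = { y }.
In M : X: X is at the end, add FOLLOW(M) = { $, q, y }.
Union: FOLLOW(X) = { $, q, y }.

{ $, q, y }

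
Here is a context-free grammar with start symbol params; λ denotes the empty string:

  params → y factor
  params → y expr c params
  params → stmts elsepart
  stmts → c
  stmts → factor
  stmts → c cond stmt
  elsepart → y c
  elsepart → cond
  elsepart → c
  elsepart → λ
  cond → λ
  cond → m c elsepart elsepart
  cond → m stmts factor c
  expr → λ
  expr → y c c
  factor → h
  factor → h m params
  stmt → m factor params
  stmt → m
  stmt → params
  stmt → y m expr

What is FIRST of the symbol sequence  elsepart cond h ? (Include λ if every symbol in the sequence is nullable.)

{ c, h, m, y }

Add FIRST(elsepart)\{λ} = { c, m, y }; elsepart is nullable, continue.
Add FIRST(cond)\{λ} = { m }; cond is nullable, continue.
h is a terminal; add {h} and stop.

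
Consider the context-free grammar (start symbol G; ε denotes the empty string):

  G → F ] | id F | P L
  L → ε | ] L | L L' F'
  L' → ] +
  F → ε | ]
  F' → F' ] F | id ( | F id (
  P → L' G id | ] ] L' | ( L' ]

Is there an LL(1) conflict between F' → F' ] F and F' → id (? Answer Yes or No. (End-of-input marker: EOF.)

Yes

FIRST(F' ] F) = { ], id } and FIRST(id () = { id }.
Both contain id, so the two alternatives are not disjoint — LL(1) conflict.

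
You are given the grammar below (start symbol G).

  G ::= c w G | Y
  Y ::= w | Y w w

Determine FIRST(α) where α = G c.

{ c, w }

Add FIRST(G) = { c, w }; G is not nullable, stop.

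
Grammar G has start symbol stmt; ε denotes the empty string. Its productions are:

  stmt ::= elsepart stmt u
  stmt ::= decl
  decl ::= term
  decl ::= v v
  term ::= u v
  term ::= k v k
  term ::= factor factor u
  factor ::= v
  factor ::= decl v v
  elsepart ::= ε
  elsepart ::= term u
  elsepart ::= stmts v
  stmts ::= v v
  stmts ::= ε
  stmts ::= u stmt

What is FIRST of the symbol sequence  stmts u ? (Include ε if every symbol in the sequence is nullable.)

{ u, v }

Add FIRST(stmts)\{ε} = { u, v }; stmts is nullable, continue.
u is a terminal; add {u} and stop.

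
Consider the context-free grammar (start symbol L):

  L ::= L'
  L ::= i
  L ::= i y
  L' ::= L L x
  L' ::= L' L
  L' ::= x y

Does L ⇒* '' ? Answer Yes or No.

No

No nonterminal in this grammar is nullable.
No production of L has an RHS whose symbols are all nullable, so L is not nullable.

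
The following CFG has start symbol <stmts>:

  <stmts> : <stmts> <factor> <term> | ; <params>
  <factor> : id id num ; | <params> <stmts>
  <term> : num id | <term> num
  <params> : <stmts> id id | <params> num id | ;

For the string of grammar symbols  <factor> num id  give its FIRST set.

Add FIRST(<factor>) = { ;, id }; <factor> is not nullable, stop.

{ ;, id }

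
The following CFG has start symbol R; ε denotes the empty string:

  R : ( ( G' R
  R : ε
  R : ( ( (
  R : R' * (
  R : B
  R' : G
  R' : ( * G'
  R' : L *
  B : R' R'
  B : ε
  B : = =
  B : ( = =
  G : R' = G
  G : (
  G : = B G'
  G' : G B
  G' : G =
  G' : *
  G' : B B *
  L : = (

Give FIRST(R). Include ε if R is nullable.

{ (, =, ε }

R : ( ( G' R contributes {(}.
R : ε contributes ε.
R : ( ( ( contributes {(}.
From R : R' * (: add FIRST(R') = { (, = }.
From R : B: add FIRST(B) = { (, =, ε } (including ε since B is nullable).
Union: FIRST(R) = { (, =, ε }.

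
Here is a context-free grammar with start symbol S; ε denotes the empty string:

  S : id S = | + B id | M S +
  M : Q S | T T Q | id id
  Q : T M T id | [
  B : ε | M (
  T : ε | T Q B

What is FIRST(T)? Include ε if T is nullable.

{ [, id, ε }

T : ε contributes ε.
From T : T Q B: T nullable, take FIRST(T) ∪ FIRST(Q) = { [, id }.
Union: FIRST(T) = { [, id, ε }.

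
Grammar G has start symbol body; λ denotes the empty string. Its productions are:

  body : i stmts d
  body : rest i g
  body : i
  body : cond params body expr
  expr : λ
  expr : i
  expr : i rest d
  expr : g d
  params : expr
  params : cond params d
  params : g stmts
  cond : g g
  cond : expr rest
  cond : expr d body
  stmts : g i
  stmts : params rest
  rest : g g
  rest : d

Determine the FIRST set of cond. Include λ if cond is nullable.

{ d, g, i }

cond : g g contributes {g}.
From cond : expr rest: expr nullable, take FIRST(expr) ∪ FIRST(rest) = { d, g, i }.
From cond : expr d body: expr nullable, take FIRST(expr) ∪ {d} = { d, g, i }.
Union: FIRST(cond) = { d, g, i }.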